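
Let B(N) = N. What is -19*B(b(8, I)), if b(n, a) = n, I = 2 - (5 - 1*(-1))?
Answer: -152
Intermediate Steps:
I = -4 (I = 2 - (5 + 1) = 2 - 1*6 = 2 - 6 = -4)
-19*B(b(8, I)) = -19*8 = -152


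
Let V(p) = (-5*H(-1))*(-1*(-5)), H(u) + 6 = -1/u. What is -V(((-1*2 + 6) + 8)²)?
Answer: -125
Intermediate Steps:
H(u) = -6 - 1/u
V(p) = 125 (V(p) = (-5*(-6 - 1/(-1)))*(-1*(-5)) = -5*(-6 - 1*(-1))*5 = -5*(-6 + 1)*5 = -5*(-5)*5 = 25*5 = 125)
-V(((-1*2 + 6) + 8)²) = -1*125 = -125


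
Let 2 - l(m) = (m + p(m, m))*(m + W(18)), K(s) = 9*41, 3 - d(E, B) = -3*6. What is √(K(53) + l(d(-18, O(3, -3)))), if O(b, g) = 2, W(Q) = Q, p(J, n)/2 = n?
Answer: I*√2086 ≈ 45.673*I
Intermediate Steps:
p(J, n) = 2*n
d(E, B) = 21 (d(E, B) = 3 - (-3)*6 = 3 - 1*(-18) = 3 + 18 = 21)
K(s) = 369
l(m) = 2 - 3*m*(18 + m) (l(m) = 2 - (m + 2*m)*(m + 18) = 2 - 3*m*(18 + m))
√(K(53) + l(d(-18, O(3, -3)))) = √(369 + (2 - 54*21 - 3*21²)) = √(369 + (2 - 1134 - 3*441)) = √(369 + (2 - 1134 - 1323)) = √(369 - 2455) = √(-2086) = I*√2086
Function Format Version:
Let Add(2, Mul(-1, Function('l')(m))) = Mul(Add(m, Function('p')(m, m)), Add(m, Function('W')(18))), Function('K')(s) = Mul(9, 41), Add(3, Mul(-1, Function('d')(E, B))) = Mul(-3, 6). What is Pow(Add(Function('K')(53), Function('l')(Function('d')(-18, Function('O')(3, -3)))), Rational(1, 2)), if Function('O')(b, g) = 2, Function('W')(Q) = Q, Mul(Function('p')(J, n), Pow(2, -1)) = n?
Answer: Mul(I, Pow(2086, Rational(1, 2))) ≈ Mul(45.673, I)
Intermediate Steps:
Function('p')(J, n) = Mul(2, n)
Function('d')(E, B) = 21 (Function('d')(E, B) = Add(3, Mul(-1, Mul(-3, 6))) = Add(3, Mul(-1, -18)) = Add(3, 18) = 21)
Function('K')(s) = 369
Function('l')(m) = Add(2, Mul(-3, m, Add(18, m))) (Function('l')(m) = Add(2, Mul(-1, Mul(Add(m, Mul(2, m)), Add(m, 18)))) = Add(2, Mul(-1, Mul(Mul(3, m), Add(18, m)))) = Add(2, Mul(-1, Mul(3, m, Add(18, m)))) = Add(2, Mul(-3, m, Add(18, m))))
Pow(Add(Function('K')(53), Function('l')(Function('d')(-18, Function('O')(3, -3)))), Rational(1, 2)) = Pow(Add(369, Add(2, Mul(-54, 21), Mul(-3, Pow(21, 2)))), Rational(1, 2)) = Pow(Add(369, Add(2, -1134, Mul(-3, 441))), Rational(1, 2)) = Pow(Add(369, Add(2, -1134, -1323)), Rational(1, 2)) = Pow(Add(369, -2455), Rational(1, 2)) = Pow(-2086, Rational(1, 2)) = Mul(I, Pow(2086, Rational(1, 2)))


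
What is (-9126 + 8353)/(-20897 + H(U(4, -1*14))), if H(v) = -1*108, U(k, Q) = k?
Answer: 773/21005 ≈ 0.036801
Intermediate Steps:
H(v) = -108
(-9126 + 8353)/(-20897 + H(U(4, -1*14))) = (-9126 + 8353)/(-20897 - 108) = -773/(-21005) = -773*(-1/21005) = 773/21005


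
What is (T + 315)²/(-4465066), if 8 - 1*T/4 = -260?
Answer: -1923769/4465066 ≈ -0.43085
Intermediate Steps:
T = 1072 (T = 32 - 4*(-260) = 32 + 1040 = 1072)
(T + 315)²/(-4465066) = (1072 + 315)²/(-4465066) = 1387²*(-1/4465066) = 1923769*(-1/4465066) = -1923769/4465066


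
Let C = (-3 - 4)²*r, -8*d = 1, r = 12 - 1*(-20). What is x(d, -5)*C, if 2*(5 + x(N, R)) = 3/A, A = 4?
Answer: -7252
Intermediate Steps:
r = 32 (r = 12 + 20 = 32)
d = -⅛ (d = -⅛*1 = -⅛ ≈ -0.12500)
x(N, R) = -37/8 (x(N, R) = -5 + (3/4)/2 = -5 + (3*(¼))/2 = -5 + (½)*(¾) = -5 + 3/8 = -37/8)
C = 1568 (C = (-3 - 4)²*32 = (-7)²*32 = 49*32 = 1568)
x(d, -5)*C = -37/8*1568 = -7252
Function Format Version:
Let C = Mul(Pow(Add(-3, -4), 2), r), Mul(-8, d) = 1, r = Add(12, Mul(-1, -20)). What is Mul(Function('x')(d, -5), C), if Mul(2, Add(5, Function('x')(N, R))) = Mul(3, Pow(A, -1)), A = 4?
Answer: -7252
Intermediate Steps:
r = 32 (r = Add(12, 20) = 32)
d = Rational(-1, 8) (d = Mul(Rational(-1, 8), 1) = Rational(-1, 8) ≈ -0.12500)
Function('x')(N, R) = Rational(-37, 8) (Function('x')(N, R) = Add(-5, Mul(Rational(1, 2), Mul(3, Pow(4, -1)))) = Add(-5, Mul(Rational(1, 2), Mul(3, Rational(1, 4)))) = Add(-5, Mul(Rational(1, 2), Rational(3, 4))) = Add(-5, Rational(3, 8)) = Rational(-37, 8))
C = 1568 (C = Mul(Pow(Add(-3, -4), 2), 32) = Mul(Pow(-7, 2), 32) = Mul(49, 32) = 1568)
Mul(Function('x')(d, -5), C) = Mul(Rational(-37, 8), 1568) = -7252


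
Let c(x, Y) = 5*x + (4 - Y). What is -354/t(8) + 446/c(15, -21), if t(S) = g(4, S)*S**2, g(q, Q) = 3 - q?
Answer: 7993/800 ≈ 9.9912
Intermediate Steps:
c(x, Y) = 4 - Y + 5*x
t(S) = -S**2 (t(S) = (3 - 1*4)*S**2 = (3 - 4)*S**2 = -S**2)
-354/t(8) + 446/c(15, -21) = -354/((-1*8**2)) + 446/(4 - 1*(-21) + 5*15) = -354/((-1*64)) + 446/(4 + 21 + 75) = -354/(-64) + 446/100 = -354*(-1/64) + 446*(1/100) = 177/32 + 223/50 = 7993/800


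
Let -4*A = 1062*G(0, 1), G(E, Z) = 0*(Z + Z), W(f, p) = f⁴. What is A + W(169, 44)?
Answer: 815730721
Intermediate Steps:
G(E, Z) = 0 (G(E, Z) = 0*(2*Z) = 0)
A = 0 (A = -531*0/2 = -¼*0 = 0)
A + W(169, 44) = 0 + 169⁴ = 0 + 815730721 = 815730721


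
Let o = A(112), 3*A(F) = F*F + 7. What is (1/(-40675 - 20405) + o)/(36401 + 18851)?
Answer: 85179453/1124930720 ≈ 0.075720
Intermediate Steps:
A(F) = 7/3 + F²/3 (A(F) = (F*F + 7)/3 = (F² + 7)/3 = (7 + F²)/3 = 7/3 + F²/3)
o = 12551/3 (o = 7/3 + (⅓)*112² = 7/3 + (⅓)*12544 = 7/3 + 12544/3 = 12551/3 ≈ 4183.7)
(1/(-40675 - 20405) + o)/(36401 + 18851) = (1/(-40675 - 20405) + 12551/3)/(36401 + 18851) = (1/(-61080) + 12551/3)/55252 = (-1/61080 + 12551/3)*(1/55252) = (85179453/20360)*(1/55252) = 85179453/1124930720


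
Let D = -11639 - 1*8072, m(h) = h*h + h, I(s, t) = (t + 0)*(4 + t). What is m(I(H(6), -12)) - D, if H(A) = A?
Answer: 29023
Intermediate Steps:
I(s, t) = t*(4 + t)
m(h) = h + h² (m(h) = h² + h = h + h²)
D = -19711 (D = -11639 - 8072 = -19711)
m(I(H(6), -12)) - D = (-12*(4 - 12))*(1 - 12*(4 - 12)) - 1*(-19711) = (-12*(-8))*(1 - 12*(-8)) + 19711 = 96*(1 + 96) + 19711 = 96*97 + 19711 = 9312 + 19711 = 29023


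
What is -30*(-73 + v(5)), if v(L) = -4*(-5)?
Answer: 1590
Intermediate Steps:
v(L) = 20
-30*(-73 + v(5)) = -30*(-73 + 20) = -30*(-53) = 1590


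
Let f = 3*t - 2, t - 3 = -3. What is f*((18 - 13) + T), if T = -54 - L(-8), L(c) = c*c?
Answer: 226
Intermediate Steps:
t = 0 (t = 3 - 3 = 0)
L(c) = c²
f = -2 (f = 3*0 - 2 = 0 - 2 = -2)
T = -118 (T = -54 - 1*(-8)² = -54 - 1*64 = -54 - 64 = -118)
f*((18 - 13) + T) = -2*((18 - 13) - 118) = -2*(5 - 118) = -2*(-113) = 226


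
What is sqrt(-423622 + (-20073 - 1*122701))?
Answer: 2*I*sqrt(141599) ≈ 752.59*I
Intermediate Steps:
sqrt(-423622 + (-20073 - 1*122701)) = sqrt(-423622 + (-20073 - 122701)) = sqrt(-423622 - 142774) = sqrt(-566396) = 2*I*sqrt(141599)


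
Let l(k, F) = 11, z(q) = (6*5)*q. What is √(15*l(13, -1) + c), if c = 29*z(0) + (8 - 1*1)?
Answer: 2*√43 ≈ 13.115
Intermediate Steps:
z(q) = 30*q
c = 7 (c = 29*(30*0) + (8 - 1*1) = 29*0 + (8 - 1) = 0 + 7 = 7)
√(15*l(13, -1) + c) = √(15*11 + 7) = √(165 + 7) = √172 = 2*√43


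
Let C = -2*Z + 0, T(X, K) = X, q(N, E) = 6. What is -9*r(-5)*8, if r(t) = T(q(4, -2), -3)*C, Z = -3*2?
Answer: -5184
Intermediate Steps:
Z = -6
C = 12 (C = -2*(-6) + 0 = 12 + 0 = 12)
r(t) = 72 (r(t) = 6*12 = 72)
-9*r(-5)*8 = -9*72*8 = -648*8 = -5184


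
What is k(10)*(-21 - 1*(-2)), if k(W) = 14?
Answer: -266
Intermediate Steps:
k(10)*(-21 - 1*(-2)) = 14*(-21 - 1*(-2)) = 14*(-21 + 2) = 14*(-19) = -266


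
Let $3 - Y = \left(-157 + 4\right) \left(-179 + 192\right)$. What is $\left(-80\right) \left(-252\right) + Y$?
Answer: $22152$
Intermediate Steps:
$Y = 1992$ ($Y = 3 - \left(-157 + 4\right) \left(-179 + 192\right) = 3 - \left(-153\right) 13 = 3 - -1989 = 3 + 1989 = 1992$)
$\left(-80\right) \left(-252\right) + Y = \left(-80\right) \left(-252\right) + 1992 = 20160 + 1992 = 22152$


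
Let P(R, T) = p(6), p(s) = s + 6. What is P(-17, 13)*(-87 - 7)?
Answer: -1128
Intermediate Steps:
p(s) = 6 + s
P(R, T) = 12 (P(R, T) = 6 + 6 = 12)
P(-17, 13)*(-87 - 7) = 12*(-87 - 7) = 12*(-94) = -1128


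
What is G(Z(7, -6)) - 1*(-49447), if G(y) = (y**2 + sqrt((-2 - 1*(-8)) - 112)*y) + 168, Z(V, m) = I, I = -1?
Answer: 49616 - I*sqrt(106) ≈ 49616.0 - 10.296*I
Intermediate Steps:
Z(V, m) = -1
G(y) = 168 + y**2 + I*y*sqrt(106) (G(y) = (y**2 + sqrt((-2 + 8) - 112)*y) + 168 = (y**2 + sqrt(6 - 112)*y) + 168 = (y**2 + sqrt(-106)*y) + 168 = (y**2 + (I*sqrt(106))*y) + 168 = (y**2 + I*y*sqrt(106)) + 168 = 168 + y**2 + I*y*sqrt(106))
G(Z(7, -6)) - 1*(-49447) = (168 + (-1)**2 + I*(-1)*sqrt(106)) - 1*(-49447) = (168 + 1 - I*sqrt(106)) + 49447 = (169 - I*sqrt(106)) + 49447 = 49616 - I*sqrt(106)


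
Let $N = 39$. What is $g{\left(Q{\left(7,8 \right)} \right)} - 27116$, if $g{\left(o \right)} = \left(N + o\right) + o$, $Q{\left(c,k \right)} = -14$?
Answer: $-27105$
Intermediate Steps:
$g{\left(o \right)} = 39 + 2 o$ ($g{\left(o \right)} = \left(39 + o\right) + o = 39 + 2 o$)
$g{\left(Q{\left(7,8 \right)} \right)} - 27116 = \left(39 + 2 \left(-14\right)\right) - 27116 = \left(39 - 28\right) - 27116 = 11 - 27116 = -27105$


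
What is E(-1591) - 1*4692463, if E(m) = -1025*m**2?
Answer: -2599255488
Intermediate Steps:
E(-1591) - 1*4692463 = -1025*(-1591)**2 - 1*4692463 = -1025*2531281 - 4692463 = -2594563025 - 4692463 = -2599255488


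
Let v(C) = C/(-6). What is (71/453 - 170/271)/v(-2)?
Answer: -57769/40921 ≈ -1.4117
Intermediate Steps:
v(C) = -C/6 (v(C) = C*(-⅙) = -C/6)
(71/453 - 170/271)/v(-2) = (71/453 - 170/271)/((-⅙*(-2))) = (71*(1/453) - 170*1/271)/(⅓) = (71/453 - 170/271)*3 = -57769/122763*3 = -57769/40921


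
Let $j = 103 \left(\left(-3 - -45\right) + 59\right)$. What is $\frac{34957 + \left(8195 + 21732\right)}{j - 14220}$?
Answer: $- \frac{64884}{3817} \approx -16.999$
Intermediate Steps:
$j = 10403$ ($j = 103 \left(\left(-3 + 45\right) + 59\right) = 103 \left(42 + 59\right) = 103 \cdot 101 = 10403$)
$\frac{34957 + \left(8195 + 21732\right)}{j - 14220} = \frac{34957 + \left(8195 + 21732\right)}{10403 - 14220} = \frac{34957 + 29927}{-3817} = 64884 \left(- \frac{1}{3817}\right) = - \frac{64884}{3817}$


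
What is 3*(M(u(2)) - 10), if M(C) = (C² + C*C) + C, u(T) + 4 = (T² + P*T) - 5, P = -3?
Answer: 663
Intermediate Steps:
u(T) = -9 + T² - 3*T (u(T) = -4 + ((T² - 3*T) - 5) = -4 + (-5 + T² - 3*T) = -9 + T² - 3*T)
M(C) = C + 2*C² (M(C) = (C² + C²) + C = 2*C² + C = C + 2*C²)
3*(M(u(2)) - 10) = 3*((-9 + 2² - 3*2)*(1 + 2*(-9 + 2² - 3*2)) - 10) = 3*((-9 + 4 - 6)*(1 + 2*(-9 + 4 - 6)) - 10) = 3*(-11*(1 + 2*(-11)) - 10) = 3*(-11*(1 - 22) - 10) = 3*(-11*(-21) - 10) = 3*(231 - 10) = 3*221 = 663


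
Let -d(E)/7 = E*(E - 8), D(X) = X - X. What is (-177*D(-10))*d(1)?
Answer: 0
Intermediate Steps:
D(X) = 0
d(E) = -7*E*(-8 + E) (d(E) = -7*E*(E - 8) = -7*E*(-8 + E))
(-177*D(-10))*d(1) = (-177*0)*(7*1*(8 - 1*1)) = 0*(7*1*(8 - 1)) = 0*(7*1*7) = 0*49 = 0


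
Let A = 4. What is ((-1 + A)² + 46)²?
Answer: 3025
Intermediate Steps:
((-1 + A)² + 46)² = ((-1 + 4)² + 46)² = (3² + 46)² = (9 + 46)² = 55² = 3025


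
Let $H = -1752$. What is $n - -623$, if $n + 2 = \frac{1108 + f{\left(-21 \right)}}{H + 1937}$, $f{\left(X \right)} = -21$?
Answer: $\frac{115972}{185} \approx 626.88$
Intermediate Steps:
$n = \frac{717}{185}$ ($n = -2 + \frac{1108 - 21}{-1752 + 1937} = -2 + \frac{1087}{185} = \frac{717}{185} \approx 3.8757$)
$n - -623 = \frac{717}{185} - -623 = \frac{717}{185} + 623 = \frac{115972}{185}$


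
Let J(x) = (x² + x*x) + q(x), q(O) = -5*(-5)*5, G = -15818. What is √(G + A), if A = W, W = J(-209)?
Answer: √71669 ≈ 267.71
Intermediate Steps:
q(O) = 125 (q(O) = 25*5 = 125)
J(x) = 125 + 2*x² (J(x) = (x² + x*x) + 125 = (x² + x²) + 125 = 2*x² + 125 = 125 + 2*x²)
W = 87487 (W = 125 + 2*(-209)² = 125 + 2*43681 = 125 + 87362 = 87487)
A = 87487
√(G + A) = √(-15818 + 87487) = √71669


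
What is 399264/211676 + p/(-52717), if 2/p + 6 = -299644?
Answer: 788379160840319/417971435538475 ≈ 1.8862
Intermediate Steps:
p = -1/149825 (p = 2/(-6 - 299644) = 2/(-299650) = 2*(-1/299650) = -1/149825 ≈ -6.6745e-6)
399264/211676 + p/(-52717) = 399264/211676 - 1/149825/(-52717) = 399264*(1/211676) - 1/149825*(-1/52717) = 99816/52919 + 1/7898324525 = 788379160840319/417971435538475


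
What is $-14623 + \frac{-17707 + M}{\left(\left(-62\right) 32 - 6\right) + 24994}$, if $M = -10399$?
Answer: $- \frac{168207799}{11502} \approx -14624.0$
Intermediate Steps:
$-14623 + \frac{-17707 + M}{\left(\left(-62\right) 32 - 6\right) + 24994} = -14623 + \frac{-17707 - 10399}{\left(\left(-62\right) 32 - 6\right) + 24994} = -14623 - \frac{28106}{\left(-1984 - 6\right) + 24994} = -14623 - \frac{28106}{-1990 + 24994} = -14623 - \frac{28106}{23004} = -14623 - \frac{14053}{11502} = - \frac{168207799}{11502}$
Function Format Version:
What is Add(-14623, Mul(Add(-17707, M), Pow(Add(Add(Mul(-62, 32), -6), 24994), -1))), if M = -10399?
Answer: Rational(-168207799, 11502) ≈ -14624.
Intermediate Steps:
Add(-14623, Mul(Add(-17707, M), Pow(Add(Add(Mul(-62, 32), -6), 24994), -1))) = Add(-14623, Mul(Add(-17707, -10399), Pow(Add(Add(Mul(-62, 32), -6), 24994), -1))) = Add(-14623, Mul(-28106, Pow(Add(Add(-1984, -6), 24994), -1))) = Add(-14623, Mul(-28106, Pow(Add(-1990, 24994), -1))) = Add(-14623, Mul(-28106, Pow(23004, -1))) = Add(-14623, Mul(-28106, Rational(1, 23004))) = Add(-14623, Rational(-14053, 11502)) = Rational(-168207799, 11502)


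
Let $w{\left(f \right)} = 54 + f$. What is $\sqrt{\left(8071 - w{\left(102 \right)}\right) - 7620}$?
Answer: $\sqrt{295} \approx 17.176$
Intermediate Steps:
$\sqrt{\left(8071 - w{\left(102 \right)}\right) - 7620} = \sqrt{\left(8071 - \left(54 + 102\right)\right) - 7620} = \sqrt{\left(8071 - 156\right) - 7620} = \sqrt{7915 - 7620} = \sqrt{295}$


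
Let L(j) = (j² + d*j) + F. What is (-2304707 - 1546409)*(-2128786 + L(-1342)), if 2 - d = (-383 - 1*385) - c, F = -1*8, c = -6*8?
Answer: 4993950077464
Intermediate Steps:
c = -48
F = -8
d = 722 (d = 2 - ((-383 - 1*385) - 1*(-48)) = 2 - ((-383 - 385) + 48) = 2 - (-768 + 48) = 2 - 1*(-720) = 2 + 720 = 722)
L(j) = -8 + j² + 722*j (L(j) = (j² + 722*j) - 8 = -8 + j² + 722*j)
(-2304707 - 1546409)*(-2128786 + L(-1342)) = (-2304707 - 1546409)*(-2128786 + (-8 + (-1342)² + 722*(-1342))) = -3851116*(-2128786 + (-8 + 1800964 - 968924)) = -3851116*(-2128786 + 832032) = -3851116*(-1296754) = 4993950077464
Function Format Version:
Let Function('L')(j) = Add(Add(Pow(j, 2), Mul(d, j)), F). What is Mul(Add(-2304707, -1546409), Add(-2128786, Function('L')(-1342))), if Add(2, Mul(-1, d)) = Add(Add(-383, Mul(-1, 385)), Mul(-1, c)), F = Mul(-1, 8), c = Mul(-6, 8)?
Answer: 4993950077464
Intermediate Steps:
c = -48
F = -8
d = 722 (d = Add(2, Mul(-1, Add(Add(-383, Mul(-1, 385)), Mul(-1, -48)))) = Add(2, Mul(-1, Add(Add(-383, -385), 48))) = Add(2, Mul(-1, Add(-768, 48))) = Add(2, Mul(-1, -720)) = Add(2, 720) = 722)
Function('L')(j) = Add(-8, Pow(j, 2), Mul(722, j)) (Function('L')(j) = Add(Add(Pow(j, 2), Mul(722, j)), -8) = Add(-8, Pow(j, 2), Mul(722, j)))
Mul(Add(-2304707, -1546409), Add(-2128786, Function('L')(-1342))) = Mul(Add(-2304707, -1546409), Add(-2128786, Add(-8, Pow(-1342, 2), Mul(722, -1342)))) = Mul(-3851116, Add(-2128786, Add(-8, 1800964, -968924))) = Mul(-3851116, Add(-2128786, 832032)) = Mul(-3851116, -1296754) = 4993950077464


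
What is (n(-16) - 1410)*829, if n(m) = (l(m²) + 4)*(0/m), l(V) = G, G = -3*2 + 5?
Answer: -1168890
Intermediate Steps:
G = -1 (G = -6 + 5 = -1)
l(V) = -1
n(m) = 0 (n(m) = (-1 + 4)*(0/m) = 3*0 = 0)
(n(-16) - 1410)*829 = (0 - 1410)*829 = -1410*829 = -1168890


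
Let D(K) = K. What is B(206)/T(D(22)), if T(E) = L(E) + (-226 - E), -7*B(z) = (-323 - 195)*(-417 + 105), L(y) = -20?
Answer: 5772/67 ≈ 86.149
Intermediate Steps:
B(z) = -23088 (B(z) = -(-323 - 195)*(-417 + 105)/7 = -(-74)*(-312) = -1/7*161616 = -23088)
T(E) = -246 - E (T(E) = -20 + (-226 - E) = -246 - E)
B(206)/T(D(22)) = -23088/(-246 - 1*22) = -23088/(-246 - 22) = -23088/(-268) = -23088*(-1/268) = 5772/67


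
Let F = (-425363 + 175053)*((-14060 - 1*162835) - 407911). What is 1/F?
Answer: 1/146382789860 ≈ 6.8314e-12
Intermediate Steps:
F = 146382789860 (F = -250310*((-14060 - 162835) - 407911) = -250310*(-176895 - 407911) = -250310*(-584806) = 146382789860)
1/F = 1/146382789860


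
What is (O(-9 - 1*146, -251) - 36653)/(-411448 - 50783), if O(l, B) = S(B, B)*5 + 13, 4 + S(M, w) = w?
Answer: 37915/462231 ≈ 0.082026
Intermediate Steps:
S(M, w) = -4 + w
O(l, B) = -7 + 5*B (O(l, B) = (-4 + B)*5 + 13 = (-20 + 5*B) + 13 = -7 + 5*B)
(O(-9 - 1*146, -251) - 36653)/(-411448 - 50783) = ((-7 + 5*(-251)) - 36653)/(-411448 - 50783) = ((-7 - 1255) - 36653)/(-462231) = (-1262 - 36653)*(-1/462231) = -37915*(-1/462231) = 37915/462231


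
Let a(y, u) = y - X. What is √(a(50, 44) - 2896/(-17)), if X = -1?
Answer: √63971/17 ≈ 14.878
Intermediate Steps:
a(y, u) = 1 + y (a(y, u) = y - 1*(-1) = y + 1 = 1 + y)
√(a(50, 44) - 2896/(-17)) = √((1 + 50) - 2896/(-17)) = √(51 - 2896*(-1/17)) = √(51 + 2896/17) = √(3763/17) = √63971/17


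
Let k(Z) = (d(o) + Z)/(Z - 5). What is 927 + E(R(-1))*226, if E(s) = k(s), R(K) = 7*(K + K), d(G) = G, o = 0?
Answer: 20777/19 ≈ 1093.5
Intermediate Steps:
R(K) = 14*K (R(K) = 7*(2*K) = 14*K)
k(Z) = Z/(-5 + Z) (k(Z) = (0 + Z)/(Z - 5) = Z/(-5 + Z))
E(s) = s/(-5 + s)
927 + E(R(-1))*226 = 927 + ((14*(-1))/(-5 + 14*(-1)))*226 = 927 - 14/(-5 - 14)*226 = 927 - 14/(-19)*226 = 927 - 14*(-1/19)*226 = 927 + (14/19)*226 = 927 + 3164/19 = 20777/19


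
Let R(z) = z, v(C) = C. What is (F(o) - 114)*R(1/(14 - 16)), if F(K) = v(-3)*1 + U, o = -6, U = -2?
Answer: 119/2 ≈ 59.500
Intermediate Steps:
F(K) = -5 (F(K) = -3*1 - 2 = -3 - 2 = -5)
(F(o) - 114)*R(1/(14 - 16)) = (-5 - 114)/(14 - 16) = -119/(-2) = -119*(-1/2) = 119/2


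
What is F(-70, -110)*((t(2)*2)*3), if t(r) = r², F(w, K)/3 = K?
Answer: -7920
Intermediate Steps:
F(w, K) = 3*K
F(-70, -110)*((t(2)*2)*3) = (3*(-110))*((2²*2)*3) = -330*4*2*3 = -2640*3 = -330*24 = -7920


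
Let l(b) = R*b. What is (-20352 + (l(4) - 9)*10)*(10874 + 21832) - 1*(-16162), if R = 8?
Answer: -658093970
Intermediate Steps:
l(b) = 8*b
(-20352 + (l(4) - 9)*10)*(10874 + 21832) - 1*(-16162) = (-20352 + (8*4 - 9)*10)*(10874 + 21832) - 1*(-16162) = (-20352 + (32 - 9)*10)*32706 + 16162 = (-20352 + 23*10)*32706 + 16162 = (-20352 + 230)*32706 + 16162 = -20122*32706 + 16162 = -658110132 + 16162 = -658093970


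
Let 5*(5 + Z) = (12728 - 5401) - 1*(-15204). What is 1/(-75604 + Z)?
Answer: -5/355514 ≈ -1.4064e-5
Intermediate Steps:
Z = 22506/5 (Z = -5 + ((12728 - 5401) - 1*(-15204))/5 = -5 + (7327 + 15204)/5 = -5 + (1/5)*22531 = -5 + 22531/5 = 22506/5 ≈ 4501.2)
1/(-75604 + Z) = 1/(-75604 + 22506/5) = 1/(-355514/5) = -5/355514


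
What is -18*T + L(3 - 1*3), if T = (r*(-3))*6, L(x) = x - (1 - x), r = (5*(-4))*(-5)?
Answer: 32399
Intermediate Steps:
r = 100 (r = -20*(-5) = 100)
L(x) = -1 + 2*x (L(x) = x + (-1 + x) = -1 + 2*x)
T = -1800 (T = (100*(-3))*6 = -300*6 = -1800)
-18*T + L(3 - 1*3) = -18*(-1800) + (-1 + 2*(3 - 1*3)) = 32400 + (-1 + 2*(3 - 3)) = 32400 + (-1 + 2*0) = 32400 + (-1 + 0) = 32400 - 1 = 32399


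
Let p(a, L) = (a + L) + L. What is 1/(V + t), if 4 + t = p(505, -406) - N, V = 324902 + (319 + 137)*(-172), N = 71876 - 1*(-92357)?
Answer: 1/81926 ≈ 1.2206e-5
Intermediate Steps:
p(a, L) = a + 2*L (p(a, L) = (L + a) + L = a + 2*L)
N = 164233 (N = 71876 + 92357 = 164233)
V = 246470 (V = 324902 + 456*(-172) = 324902 - 78432 = 246470)
t = -164544 (t = -4 + ((505 + 2*(-406)) - 1*164233) = -4 + ((505 - 812) - 164233) = -4 + (-307 - 164233) = -4 - 164540 = -164544)
1/(V + t) = 1/(246470 - 164544) = 1/81926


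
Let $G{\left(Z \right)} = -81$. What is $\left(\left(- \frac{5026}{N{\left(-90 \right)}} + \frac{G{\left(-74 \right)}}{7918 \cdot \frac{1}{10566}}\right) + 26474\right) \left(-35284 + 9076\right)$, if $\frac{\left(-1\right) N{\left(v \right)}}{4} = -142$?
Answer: $- \frac{194166696218040}{281089} \approx -6.9077 \cdot 10^{8}$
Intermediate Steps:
$N{\left(v \right)} = 568$ ($N{\left(v \right)} = \left(-4\right) \left(-142\right) = 568$)
$\left(\left(- \frac{5026}{N{\left(-90 \right)}} + \frac{G{\left(-74 \right)}}{7918 \cdot \frac{1}{10566}}\right) + 26474\right) \left(-35284 + 9076\right) = \left(\left(- \frac{5026}{568} - \frac{81}{7918 \cdot \frac{1}{10566}}\right) + 26474\right) \left(-35284 + 9076\right) = \left(\left(\left(-5026\right) \frac{1}{568} - \frac{81}{7918 \cdot \frac{1}{10566}}\right) + 26474\right) \left(-26208\right) = \left(\left(- \frac{2513}{284} - \frac{81}{\frac{3959}{5283}}\right) + 26474\right) \left(-26208\right) = \left(\left(- \frac{2513}{284} - \frac{427923}{3959}\right) + 26474\right) \left(-26208\right) = \left(- \frac{131479099}{1124356} + 26474\right) \left(-26208\right) = \frac{29634721645}{1124356} \left(-26208\right) = - \frac{194166696218040}{281089}$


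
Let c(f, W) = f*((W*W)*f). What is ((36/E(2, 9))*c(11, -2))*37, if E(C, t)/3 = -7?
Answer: -214896/7 ≈ -30699.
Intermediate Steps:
E(C, t) = -21 (E(C, t) = 3*(-7) = -21)
c(f, W) = W**2*f**2 (c(f, W) = f*(W**2*f) = f*(f*W**2) = W**2*f**2)
((36/E(2, 9))*c(11, -2))*37 = ((36/(-21))*((-2)**2*11**2))*37 = ((36*(-1/21))*(4*121))*37 = -12/7*484*37 = -5808/7*37 = -214896/7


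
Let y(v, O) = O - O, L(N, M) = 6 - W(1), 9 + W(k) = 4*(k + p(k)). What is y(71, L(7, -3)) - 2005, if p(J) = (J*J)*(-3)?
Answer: -2005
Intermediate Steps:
p(J) = -3*J**2 (p(J) = J**2*(-3) = -3*J**2)
W(k) = -9 - 12*k**2 + 4*k (W(k) = -9 + 4*(k - 3*k**2) = -9 + (-12*k**2 + 4*k) = -9 - 12*k**2 + 4*k)
L(N, M) = 23 (L(N, M) = 6 - (-9 - 12*1**2 + 4*1) = 6 - (-9 - 12*1 + 4) = 6 - (-9 - 12 + 4) = 6 - 1*(-17) = 6 + 17 = 23)
y(v, O) = 0
y(71, L(7, -3)) - 2005 = 0 - 2005 = -2005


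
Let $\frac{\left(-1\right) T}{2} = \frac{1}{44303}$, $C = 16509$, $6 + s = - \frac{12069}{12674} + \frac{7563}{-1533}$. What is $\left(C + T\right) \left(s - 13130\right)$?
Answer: $- \frac{62250979818894227325}{286924569442} \approx -2.1696 \cdot 10^{8}$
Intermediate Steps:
$s = - \frac{76976897}{6476414}$ ($s = -6 + \left(- \frac{12069}{12674} + \frac{7563}{-1533}\right) = -6 + \left(\left(-12069\right) \frac{1}{12674} + 7563 \left(- \frac{1}{1533}\right)\right) = -6 - \frac{38118413}{6476414} = - \frac{76976897}{6476414} \approx -11.886$)
$T = - \frac{2}{44303} \approx -4.5144 \cdot 10^{-5}$
$\left(C + T\right) \left(s - 13130\right) = \left(16509 - \frac{2}{44303}\right) \left(- \frac{76976897}{6476414} - 13130\right) = \frac{731398225}{44303} \left(- \frac{85112292717}{6476414}\right) = - \frac{62250979818894227325}{286924569442}$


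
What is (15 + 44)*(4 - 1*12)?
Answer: -472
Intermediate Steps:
(15 + 44)*(4 - 1*12) = 59*(4 - 12) = 59*(-8) = -472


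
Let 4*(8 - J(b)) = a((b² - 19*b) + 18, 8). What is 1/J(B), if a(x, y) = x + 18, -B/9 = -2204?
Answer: -1/98272504 ≈ -1.0176e-8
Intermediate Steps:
B = 19836 (B = -9*(-2204) = 19836)
a(x, y) = 18 + x
J(b) = -1 - b²/4 + 19*b/4 (J(b) = 8 - (18 + ((b² - 19*b) + 18))/4 = 8 - (18 + (18 + b² - 19*b))/4 = 8 - (36 + b² - 19*b)/4 = 8 + (-9 - b²/4 + 19*b/4) = -1 - b²/4 + 19*b/4)
1/J(B) = 1/(-1 - ¼*19836² + (19/4)*19836) = 1/(-1 - ¼*393466896 + 94221) = 1/(-1 - 98366724 + 94221) = 1/(-98272504) = -1/98272504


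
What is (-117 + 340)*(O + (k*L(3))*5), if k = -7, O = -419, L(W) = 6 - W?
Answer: -116852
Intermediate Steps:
(-117 + 340)*(O + (k*L(3))*5) = (-117 + 340)*(-419 - 7*(6 - 1*3)*5) = 223*(-419 - 7*(6 - 3)*5) = 223*(-419 - 7*3*5) = 223*(-419 - 21*5) = 223*(-419 - 105) = 223*(-524) = -116852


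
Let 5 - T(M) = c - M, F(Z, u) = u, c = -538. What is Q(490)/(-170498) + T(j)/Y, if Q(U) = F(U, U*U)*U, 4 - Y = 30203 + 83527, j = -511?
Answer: -3344938907484/4847513887 ≈ -690.03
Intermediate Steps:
T(M) = 543 + M (T(M) = 5 - (-538 - M) = 5 + (538 + M) = 543 + M)
Y = -113726 (Y = 4 - (30203 + 83527) = 4 - 1*113730 = 4 - 113730 = -113726)
Q(U) = U³ (Q(U) = (U*U)*U = U²*U = U³)
Q(490)/(-170498) + T(j)/Y = 490³/(-170498) + (543 - 511)/(-113726) = 117649000*(-1/170498) + 32*(-1/113726) = -58824500/85249 - 16/56863 = -3344938907484/4847513887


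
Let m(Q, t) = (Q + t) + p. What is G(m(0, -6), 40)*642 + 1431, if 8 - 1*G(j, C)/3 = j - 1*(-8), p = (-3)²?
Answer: -4347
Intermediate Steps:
p = 9
m(Q, t) = 9 + Q + t (m(Q, t) = (Q + t) + 9 = 9 + Q + t)
G(j, C) = -3*j (G(j, C) = 24 - 3*(j - 1*(-8)) = 24 - 3*(j + 8) = 24 - 3*(8 + j) = 24 + (-24 - 3*j) = -3*j)
G(m(0, -6), 40)*642 + 1431 = -3*(9 + 0 - 6)*642 + 1431 = -3*3*642 + 1431 = -9*642 + 1431 = -5778 + 1431 = -4347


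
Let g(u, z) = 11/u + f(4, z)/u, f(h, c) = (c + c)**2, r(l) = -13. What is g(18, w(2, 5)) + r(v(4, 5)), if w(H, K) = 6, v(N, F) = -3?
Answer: -79/18 ≈ -4.3889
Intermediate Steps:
f(h, c) = 4*c**2 (f(h, c) = (2*c)**2 = 4*c**2)
g(u, z) = 11/u + 4*z**2/u (g(u, z) = 11/u + (4*z**2)/u = 11/u + 4*z**2/u)
g(18, w(2, 5)) + r(v(4, 5)) = (11 + 4*6**2)/18 - 13 = (11 + 4*36)/18 - 13 = (11 + 144)/18 - 13 = (1/18)*155 - 13 = 155/18 - 13 = -79/18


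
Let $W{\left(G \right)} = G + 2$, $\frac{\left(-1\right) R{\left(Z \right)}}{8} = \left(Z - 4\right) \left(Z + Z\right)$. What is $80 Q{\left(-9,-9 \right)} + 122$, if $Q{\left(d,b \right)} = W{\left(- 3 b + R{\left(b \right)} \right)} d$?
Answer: $1327082$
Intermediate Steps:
$R{\left(Z \right)} = - 16 Z \left(-4 + Z\right)$ ($R{\left(Z \right)} = - 8 \left(Z - 4\right) \left(Z + Z\right) = - 8 \left(-4 + Z\right) 2 Z = - 8 \cdot 2 Z \left(-4 + Z\right) = - 16 Z \left(-4 + Z\right)$)
$W{\left(G \right)} = 2 + G$
$Q{\left(d,b \right)} = d \left(2 - 3 b + 16 b \left(4 - b\right)\right)$ ($Q{\left(d,b \right)} = \left(2 + \left(- 3 b + 16 b \left(4 - b\right)\right)\right) d = \left(2 - 3 b + 16 b \left(4 - b\right)\right) d = d \left(2 - 3 b + 16 b \left(4 - b\right)\right)$)
$80 Q{\left(-9,-9 \right)} + 122 = 80 \left(- 9 \left(2 - 16 \left(-9\right)^{2} + 61 \left(-9\right)\right)\right) + 122 = 80 \left(- 9 \left(2 - 1296 - 549\right)\right) + 122 = 80 \left(\left(-9\right) \left(-1843\right)\right) + 122 = 80 \cdot 16587 + 122 = 1326960 + 122 = 1327082$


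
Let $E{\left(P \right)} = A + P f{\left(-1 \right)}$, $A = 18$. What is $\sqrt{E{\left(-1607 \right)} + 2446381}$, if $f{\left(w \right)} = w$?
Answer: $\sqrt{2448006} \approx 1564.6$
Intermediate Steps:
$E{\left(P \right)} = 18 - P$ ($E{\left(P \right)} = 18 + P \left(-1\right) = 18 - P$)
$\sqrt{E{\left(-1607 \right)} + 2446381} = \sqrt{\left(18 - -1607\right) + 2446381} = \sqrt{\left(18 + 1607\right) + 2446381} = \sqrt{1625 + 2446381} = \sqrt{2448006}$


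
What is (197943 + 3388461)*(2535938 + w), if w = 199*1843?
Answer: 10410236958780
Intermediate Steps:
w = 366757
(197943 + 3388461)*(2535938 + w) = (197943 + 3388461)*(2535938 + 366757) = 3586404*2902695 = 10410236958780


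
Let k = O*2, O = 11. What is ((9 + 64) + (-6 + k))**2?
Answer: 7921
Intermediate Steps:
k = 22 (k = 11*2 = 22)
((9 + 64) + (-6 + k))**2 = ((9 + 64) + (-6 + 22))**2 = (73 + 16)**2 = 89**2 = 7921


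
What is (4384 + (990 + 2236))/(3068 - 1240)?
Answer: 3805/914 ≈ 4.1630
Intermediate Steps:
(4384 + (990 + 2236))/(3068 - 1240) = (4384 + 3226)/1828 = 7610*(1/1828) = 3805/914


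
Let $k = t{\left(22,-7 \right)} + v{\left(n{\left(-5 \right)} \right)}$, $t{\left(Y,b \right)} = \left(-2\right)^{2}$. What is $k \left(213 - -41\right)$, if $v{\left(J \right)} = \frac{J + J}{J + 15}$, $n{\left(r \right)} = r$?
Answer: $762$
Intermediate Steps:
$t{\left(Y,b \right)} = 4$
$v{\left(J \right)} = \frac{2 J}{15 + J}$
$k = 3$ ($k = 4 + 2 \left(-5\right) \frac{1}{15 - 5} = 4 + 2 \left(-5\right) \frac{1}{10} = 4 - 1 = 3$)
$k \left(213 - -41\right) = 3 \left(213 - -41\right) = 3 \left(213 + 41\right) = 3 \cdot 254 = 762$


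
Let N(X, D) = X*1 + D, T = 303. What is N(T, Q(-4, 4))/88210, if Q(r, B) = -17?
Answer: 143/44105 ≈ 0.0032423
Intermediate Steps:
N(X, D) = D + X (N(X, D) = X + D = D + X)
N(T, Q(-4, 4))/88210 = (-17 + 303)/88210 = 286*(1/88210) = 143/44105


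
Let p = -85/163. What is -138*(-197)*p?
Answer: -2310810/163 ≈ -14177.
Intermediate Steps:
p = -85/163 (p = -85*1/163 = -85/163 ≈ -0.52147)
-138*(-197)*p = -138*(-197)*(-85)/163 = -(-27186)*(-85)/163 = -1*2310810/163 = -2310810/163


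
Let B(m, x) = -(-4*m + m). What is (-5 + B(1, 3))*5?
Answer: -10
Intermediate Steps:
B(m, x) = 3*m (B(m, x) = -(-3)*m = 3*m)
(-5 + B(1, 3))*5 = (-5 + 3*1)*5 = (-5 + 3)*5 = -2*5 = -10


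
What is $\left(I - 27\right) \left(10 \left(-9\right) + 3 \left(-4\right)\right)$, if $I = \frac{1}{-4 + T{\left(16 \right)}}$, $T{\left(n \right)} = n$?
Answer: $\frac{5491}{2} \approx 2745.5$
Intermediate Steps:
$I = \frac{1}{12}$ ($I = \frac{1}{-4 + 16} = \frac{1}{12} \approx 0.083333$)
$\left(I - 27\right) \left(10 \left(-9\right) + 3 \left(-4\right)\right) = \left(\frac{1}{12} - 27\right) \left(10 \left(-9\right) + 3 \left(-4\right)\right) = - \frac{323 \left(-90 - 12\right)}{12} = \left(- \frac{323}{12}\right) \left(-102\right) = \frac{5491}{2}$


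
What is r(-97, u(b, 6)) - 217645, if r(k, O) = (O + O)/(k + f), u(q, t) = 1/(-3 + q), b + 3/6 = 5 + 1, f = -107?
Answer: -55499476/255 ≈ -2.1765e+5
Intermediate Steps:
b = 11/2 (b = -½ + (5 + 1) = -½ + 6 = 11/2 ≈ 5.5000)
r(k, O) = 2*O/(-107 + k) (r(k, O) = (O + O)/(k - 107) = (2*O)/(-107 + k) = 2*O/(-107 + k))
r(-97, u(b, 6)) - 217645 = 2/((-3 + 11/2)*(-107 - 97)) - 217645 = 2/((5/2)*(-204)) - 217645 = 2*(⅖)*(-1/204) - 217645 = -1/255 - 217645 = -55499476/255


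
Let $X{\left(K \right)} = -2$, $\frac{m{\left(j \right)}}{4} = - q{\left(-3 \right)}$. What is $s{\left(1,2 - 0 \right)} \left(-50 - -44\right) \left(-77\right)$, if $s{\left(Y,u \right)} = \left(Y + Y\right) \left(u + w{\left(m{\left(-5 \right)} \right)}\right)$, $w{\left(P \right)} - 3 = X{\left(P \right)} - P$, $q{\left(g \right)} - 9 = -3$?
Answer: $24948$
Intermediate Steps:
$q{\left(g \right)} = 6$ ($q{\left(g \right)} = 9 - 3 = 6$)
$m{\left(j \right)} = -24$ ($m{\left(j \right)} = 4 \left(\left(-1\right) 6\right) = 4 \left(-6\right) = -24$)
$w{\left(P \right)} = 1 - P$ ($w{\left(P \right)} = 3 - \left(2 + P\right) = 1 - P$)
$s{\left(Y,u \right)} = 2 Y \left(25 + u\right)$ ($s{\left(Y,u \right)} = \left(Y + Y\right) \left(u + \left(1 - -24\right)\right) = 2 Y \left(u + \left(1 + 24\right)\right) = 2 Y \left(u + 25\right) = 2 Y \left(25 + u\right)$)
$s{\left(1,2 - 0 \right)} \left(-50 - -44\right) \left(-77\right) = 2 \cdot 1 \left(25 + \left(2 - 0\right)\right) \left(-50 - -44\right) \left(-77\right) = 2 \cdot 1 \left(25 + \left(2 + 0\right)\right) \left(-50 + 44\right) \left(-77\right) = 2 \cdot 1 \left(25 + 2\right) \left(-6\right) \left(-77\right) = 2 \cdot 1 \cdot 27 \left(-6\right) \left(-77\right) = 54 \left(-6\right) \left(-77\right) = \left(-324\right) \left(-77\right) = 24948$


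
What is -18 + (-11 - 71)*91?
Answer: -7480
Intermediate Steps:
-18 + (-11 - 71)*91 = -18 - 82*91 = -18 - 7462 = -7480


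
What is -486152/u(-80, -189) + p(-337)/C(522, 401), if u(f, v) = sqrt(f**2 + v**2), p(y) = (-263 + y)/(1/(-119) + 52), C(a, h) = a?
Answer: -11900/538269 - 486152*sqrt(42121)/42121 ≈ -2368.8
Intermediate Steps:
p(y) = -31297/6187 + 119*y/6187 (p(y) = (-263 + y)/(-1/119 + 52) = (-263 + y)/(6187/119) = (-263 + y)*(119/6187) = -31297/6187 + 119*y/6187)
-486152/u(-80, -189) + p(-337)/C(522, 401) = -486152/sqrt((-80)**2 + (-189)**2) + (-31297/6187 + (119/6187)*(-337))/522 = -486152/sqrt(6400 + 35721) + (-31297/6187 - 40103/6187)*(1/522) = -486152*sqrt(42121)/42121 - 71400/6187*1/522 = -486152*sqrt(42121)/42121 - 11900/538269 = -11900/538269 - 486152*sqrt(42121)/42121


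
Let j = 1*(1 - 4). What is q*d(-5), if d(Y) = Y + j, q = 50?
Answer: -400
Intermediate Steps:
j = -3 (j = 1*(-3) = -3)
d(Y) = -3 + Y (d(Y) = Y - 3 = -3 + Y)
q*d(-5) = 50*(-3 - 5) = 50*(-8) = -400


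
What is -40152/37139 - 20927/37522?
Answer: -2283791197/1393529558 ≈ -1.6389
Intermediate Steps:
-40152/37139 - 20927/37522 = -2283791197/1393529558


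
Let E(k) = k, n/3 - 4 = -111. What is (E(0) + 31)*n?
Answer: -9951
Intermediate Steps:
n = -321 (n = 12 + 3*(-111) = 12 - 333 = -321)
(E(0) + 31)*n = (0 + 31)*(-321) = 31*(-321) = -9951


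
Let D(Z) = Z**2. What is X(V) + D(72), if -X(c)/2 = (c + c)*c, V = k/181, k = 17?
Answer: 169831868/32761 ≈ 5184.0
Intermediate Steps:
V = 17/181 ≈ 0.093923
X(c) = -4*c**2 (X(c) = -2*(c + c)*c = -2*2*c*c = -4*c**2)
X(V) + D(72) = -4*(17/181)**2 + 72**2 = -4*289/32761 + 5184 = -1156/32761 + 5184 = 169831868/32761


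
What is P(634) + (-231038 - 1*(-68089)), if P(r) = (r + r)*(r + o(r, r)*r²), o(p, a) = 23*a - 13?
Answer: 7425531591315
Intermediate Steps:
o(p, a) = -13 + 23*a
P(r) = 2*r*(r + r²*(-13 + 23*r)) (P(r) = (r + r)*(r + (-13 + 23*r)*r²) = (2*r)*(r + r²*(-13 + 23*r)) = 2*r*(r + r²*(-13 + 23*r)))
P(634) + (-231038 - 1*(-68089)) = 2*634²*(1 + 634*(-13 + 23*634)) + (-231038 - 1*(-68089)) = 2*401956*(1 + 634*(-13 + 14582)) + (-231038 + 68089) = 2*401956*(1 + 634*14569) - 162949 = 2*401956*(1 + 9236746) - 162949 = 2*401956*9236747 - 162949 = 7425531754264 - 162949 = 7425531591315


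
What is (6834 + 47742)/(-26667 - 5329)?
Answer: -13644/7999 ≈ -1.7057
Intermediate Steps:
(6834 + 47742)/(-26667 - 5329) = 54576/(-31996) = 54576*(-1/31996) = -13644/7999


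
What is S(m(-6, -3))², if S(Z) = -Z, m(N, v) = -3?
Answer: 9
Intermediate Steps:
S(m(-6, -3))² = (-1*(-3))² = 3² = 9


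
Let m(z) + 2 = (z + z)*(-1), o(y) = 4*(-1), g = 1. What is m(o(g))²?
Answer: 36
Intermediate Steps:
o(y) = -4
m(z) = -2 - 2*z (m(z) = -2 + (z + z)*(-1) = -2 + (2*z)*(-1) = -2 - 2*z)
m(o(g))² = (-2 - 2*(-4))² = (-2 + 8)² = 6² = 36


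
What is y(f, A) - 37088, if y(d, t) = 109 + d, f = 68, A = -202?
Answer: -36911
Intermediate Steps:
y(f, A) - 37088 = (109 + 68) - 37088 = 177 - 37088 = -36911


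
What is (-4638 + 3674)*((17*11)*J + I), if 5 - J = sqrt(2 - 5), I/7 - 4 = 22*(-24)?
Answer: 2634612 + 180268*I*sqrt(3) ≈ 2.6346e+6 + 3.1223e+5*I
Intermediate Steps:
I = -3668 (I = 28 + 7*(22*(-24)) = 28 + 7*(-528) = 28 - 3696 = -3668)
J = 5 - I*sqrt(3) (J = 5 - sqrt(2 - 5) = 5 - sqrt(-3) = 5 - I*sqrt(3) ≈ 5.0 - 1.732*I)
(-4638 + 3674)*((17*11)*J + I) = (-4638 + 3674)*((17*11)*(5 - I*sqrt(3)) - 3668) = -964*(187*(5 - I*sqrt(3)) - 3668) = -964*((935 - 187*I*sqrt(3)) - 3668) = -964*(-2733 - 187*I*sqrt(3)) = 2634612 + 180268*I*sqrt(3)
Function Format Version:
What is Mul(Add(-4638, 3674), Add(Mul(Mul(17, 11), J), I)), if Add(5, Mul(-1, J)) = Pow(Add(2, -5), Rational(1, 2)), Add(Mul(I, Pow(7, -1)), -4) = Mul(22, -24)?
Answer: Add(2634612, Mul(180268, I, Pow(3, Rational(1, 2)))) ≈ Add(2.6346e+6, Mul(3.1223e+5, I))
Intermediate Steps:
I = -3668 (I = Add(28, Mul(7, Mul(22, -24))) = Add(28, Mul(7, -528)) = Add(28, -3696) = -3668)
J = Add(5, Mul(-1, I, Pow(3, Rational(1, 2)))) (J = Add(5, Mul(-1, Pow(Add(2, -5), Rational(1, 2)))) = Add(5, Mul(-1, Pow(-3, Rational(1, 2)))) = Add(5, Mul(-1, Mul(I, Pow(3, Rational(1, 2))))) = Add(5, Mul(-1, I, Pow(3, Rational(1, 2)))) ≈ Add(5.0000, Mul(-1.7320, I)))
Mul(Add(-4638, 3674), Add(Mul(Mul(17, 11), J), I)) = Mul(Add(-4638, 3674), Add(Mul(Mul(17, 11), Add(5, Mul(-1, I, Pow(3, Rational(1, 2))))), -3668)) = Mul(-964, Add(Mul(187, Add(5, Mul(-1, I, Pow(3, Rational(1, 2))))), -3668)) = Mul(-964, Add(Add(935, Mul(-187, I, Pow(3, Rational(1, 2)))), -3668)) = Mul(-964, Add(-2733, Mul(-187, I, Pow(3, Rational(1, 2))))) = Add(2634612, Mul(180268, I, Pow(3, Rational(1, 2))))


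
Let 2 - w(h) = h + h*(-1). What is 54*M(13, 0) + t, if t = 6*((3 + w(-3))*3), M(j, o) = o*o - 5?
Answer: -180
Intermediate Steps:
w(h) = 2 (w(h) = 2 - (h + h*(-1)) = 2 - (h - h) = 2 - 1*0 = 2 + 0 = 2)
M(j, o) = -5 + o² (M(j, o) = o² - 5 = -5 + o²)
t = 90 (t = 6*((3 + 2)*3) = 6*(5*3) = 6*15 = 90)
54*M(13, 0) + t = 54*(-5 + 0²) + 90 = 54*(-5 + 0) + 90 = 54*(-5) + 90 = -270 + 90 = -180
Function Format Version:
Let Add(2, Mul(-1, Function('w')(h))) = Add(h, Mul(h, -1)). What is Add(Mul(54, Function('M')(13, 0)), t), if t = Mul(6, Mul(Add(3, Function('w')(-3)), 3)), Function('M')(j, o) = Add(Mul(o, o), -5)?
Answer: -180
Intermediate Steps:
Function('w')(h) = 2 (Function('w')(h) = Add(2, Mul(-1, Add(h, Mul(h, -1)))) = Add(2, Mul(-1, Add(h, Mul(-1, h)))) = Add(2, Mul(-1, 0)) = Add(2, 0) = 2)
Function('M')(j, o) = Add(-5, Pow(o, 2)) (Function('M')(j, o) = Add(Pow(o, 2), -5) = Add(-5, Pow(o, 2)))
t = 90 (t = Mul(6, Mul(Add(3, 2), 3)) = Mul(6, Mul(5, 3)) = Mul(6, 15) = 90)
Add(Mul(54, Function('M')(13, 0)), t) = Add(Mul(54, Add(-5, Pow(0, 2))), 90) = Add(Mul(54, Add(-5, 0)), 90) = Add(Mul(54, -5), 90) = Add(-270, 90) = -180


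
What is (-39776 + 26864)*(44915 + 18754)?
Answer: -822094128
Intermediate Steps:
(-39776 + 26864)*(44915 + 18754) = -12912*63669 = -822094128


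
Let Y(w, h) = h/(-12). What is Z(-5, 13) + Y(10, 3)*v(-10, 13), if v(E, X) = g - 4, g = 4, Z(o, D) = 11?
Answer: 11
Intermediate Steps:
Y(w, h) = -h/12 (Y(w, h) = h*(-1/12) = -h/12)
v(E, X) = 0 (v(E, X) = 4 - 4 = 0)
Z(-5, 13) + Y(10, 3)*v(-10, 13) = 11 - 1/12*3*0 = 11 - ¼*0 = 11 + 0 = 11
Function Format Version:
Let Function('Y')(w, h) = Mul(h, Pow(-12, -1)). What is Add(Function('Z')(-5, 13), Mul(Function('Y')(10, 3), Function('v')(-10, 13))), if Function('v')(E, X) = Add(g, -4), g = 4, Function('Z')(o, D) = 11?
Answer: 11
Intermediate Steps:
Function('Y')(w, h) = Mul(Rational(-1, 12), h) (Function('Y')(w, h) = Mul(h, Rational(-1, 12)) = Mul(Rational(-1, 12), h))
Function('v')(E, X) = 0 (Function('v')(E, X) = Add(4, -4) = 0)
Add(Function('Z')(-5, 13), Mul(Function('Y')(10, 3), Function('v')(-10, 13))) = Add(11, Mul(Mul(Rational(-1, 12), 3), 0)) = Add(11, Mul(Rational(-1, 4), 0)) = Add(11, 0) = 11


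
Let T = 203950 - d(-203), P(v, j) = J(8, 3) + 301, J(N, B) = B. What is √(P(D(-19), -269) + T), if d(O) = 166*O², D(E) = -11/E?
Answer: 2*I*√1659110 ≈ 2576.1*I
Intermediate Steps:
P(v, j) = 304 (P(v, j) = 3 + 301 = 304)
T = -6636744 (T = 203950 - 166*(-203)² = 203950 - 166*41209 = 203950 - 1*6840694 = 203950 - 6840694 = -6636744)
√(P(D(-19), -269) + T) = √(304 - 6636744) = √(-6636440) = 2*I*√1659110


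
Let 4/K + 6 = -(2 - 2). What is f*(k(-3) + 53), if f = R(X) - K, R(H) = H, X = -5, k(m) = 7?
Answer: -260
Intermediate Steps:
K = -2/3 (K = 4/(-6 - (2 - 2)) = 4/(-6 - 1*0) = 4/(-6 + 0) = 4/(-6) = 4*(-1/6) = -2/3 ≈ -0.66667)
f = -13/3 (f = -5 - 1*(-2/3) = -5 + 2/3 = -13/3 ≈ -4.3333)
f*(k(-3) + 53) = -13*(7 + 53)/3 = -13/3*60 = -260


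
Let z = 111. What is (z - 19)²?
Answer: 8464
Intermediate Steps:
(z - 19)² = (111 - 19)² = 92² = 8464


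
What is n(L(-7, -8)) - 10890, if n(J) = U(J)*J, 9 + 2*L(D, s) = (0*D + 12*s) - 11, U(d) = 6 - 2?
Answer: -11122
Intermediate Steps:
U(d) = 4
L(D, s) = -10 + 6*s (L(D, s) = -9/2 + ((0*D + 12*s) - 11)/2 = -9/2 + ((0 + 12*s) - 11)/2 = -9/2 + (12*s - 11)/2 = -9/2 + (-11 + 12*s)/2 = -9/2 + (-11/2 + 6*s) = -10 + 6*s)
n(J) = 4*J
n(L(-7, -8)) - 10890 = 4*(-10 + 6*(-8)) - 10890 = 4*(-10 - 48) - 10890 = 4*(-58) - 10890 = -232 - 10890 = -11122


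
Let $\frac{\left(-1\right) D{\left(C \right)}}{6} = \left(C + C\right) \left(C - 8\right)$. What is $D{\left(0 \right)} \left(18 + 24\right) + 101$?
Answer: $101$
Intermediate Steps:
$D{\left(C \right)} = - 12 C \left(-8 + C\right)$ ($D{\left(C \right)} = - 6 \left(C + C\right) \left(C - 8\right) = - 6 \cdot 2 C \left(-8 + C\right) = - 12 C \left(-8 + C\right)$)
$D{\left(0 \right)} \left(18 + 24\right) + 101 = 12 \cdot 0 \left(8 - 0\right) \left(18 + 24\right) + 101 = 12 \cdot 0 \left(8 + 0\right) 42 + 101 = 12 \cdot 0 \cdot 8 \cdot 42 + 101 = 0 \cdot 42 + 101 = 0 + 101 = 101$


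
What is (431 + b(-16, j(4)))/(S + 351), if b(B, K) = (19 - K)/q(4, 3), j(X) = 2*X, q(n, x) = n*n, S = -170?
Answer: 6907/2896 ≈ 2.3850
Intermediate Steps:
q(n, x) = n**2
b(B, K) = 19/16 - K/16 (b(B, K) = (19 - K)/(4**2) = (19 - K)/16 = (19 - K)*(1/16) = 19/16 - K/16)
(431 + b(-16, j(4)))/(S + 351) = (431 + (19/16 - 4/8))/(-170 + 351) = (431 + (19/16 - 1/16*8))/181 = (431 + (19/16 - 1/2))*(1/181) = (431 + 11/16)*(1/181) = (6907/16)*(1/181) = 6907/2896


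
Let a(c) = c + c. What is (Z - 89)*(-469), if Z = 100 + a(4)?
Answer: -8911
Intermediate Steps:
a(c) = 2*c
Z = 108 (Z = 100 + 2*4 = 100 + 8 = 108)
(Z - 89)*(-469) = (108 - 89)*(-469) = 19*(-469) = -8911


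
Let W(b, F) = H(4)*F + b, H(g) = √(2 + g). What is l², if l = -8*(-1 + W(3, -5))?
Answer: 9856 - 1280*√6 ≈ 6720.7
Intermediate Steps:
W(b, F) = b + F*√6 (W(b, F) = √(2 + 4)*F + b = √6*F + b = F*√6 + b = b + F*√6)
l = -16 + 40*√6 (l = -8*(-1 + (3 - 5*√6)) = -8*(2 - 5*√6) = -16 + 40*√6 ≈ 81.980)
l² = (-16 + 40*√6)²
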